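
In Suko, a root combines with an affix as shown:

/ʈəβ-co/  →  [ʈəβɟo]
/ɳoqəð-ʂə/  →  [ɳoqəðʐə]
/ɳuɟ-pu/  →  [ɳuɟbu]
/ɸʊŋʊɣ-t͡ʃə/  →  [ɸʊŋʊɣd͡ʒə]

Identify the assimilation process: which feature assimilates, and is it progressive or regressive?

Comparing underlying and surface forms, /c/ → [ɟ] is the alternation; the neighbouring /β/ is constant.
/c/ is voiceless while /β/ is voiced; the output [ɟ] is voiced, matching the trigger — so the feature that spreads is voicing.
Place and manner are unchanged, so the assimilation is partial, not total.
Checking the remaining alternations: /ʂ/ → [ʐ] after /ð/ (voiceless → voiced, matching voiced); /p/ → [b] after /ɟ/ (voiceless → voiced, matching voiced); /t͡ʃ/ → [d͡ʒ] after /ɣ/ (voiceless → voiced, matching voiced) — only voicing changes, and always toward the preceding segment.
The trigger is the preceding segment, so the direction is progressive (perseverative).

progressive voicing assimilation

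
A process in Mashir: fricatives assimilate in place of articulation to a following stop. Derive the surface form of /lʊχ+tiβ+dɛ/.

The rule targets /χ/ (voiceless uvular fricative), which sits before the trigger /t/ (alveolar).
A voiceless alveolar fricative is [s], so the surface segment is [s].
At the second juncture, /β/ likewise becomes [z] adjacent to /d/.

[lʊstizdɛ]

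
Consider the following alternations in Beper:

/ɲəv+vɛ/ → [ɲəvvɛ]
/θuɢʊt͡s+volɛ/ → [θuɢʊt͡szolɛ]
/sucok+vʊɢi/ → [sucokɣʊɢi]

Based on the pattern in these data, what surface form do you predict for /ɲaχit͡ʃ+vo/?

The data show progressive place assimilation: /v/ → [z] after /t͡s/; /v/ → [ɣ] after /k/. In each pair only place changes, matching the preceding consonant, while manner and voice stay constant.
No alternation appears in [ɲəvvɛ]: there the adjacent consonants already agree in place (/v/ and /v/ are both labiodental), so this form is consistent with the same rule.
The rule targets /v/ (voiced labiodental fricative), which sits after the trigger /t͡ʃ/ (postalveolar).
The voiced postalveolar fricative is [ʒ], so /v/ → [ʒ].

[ɲaχit͡ʃʒo]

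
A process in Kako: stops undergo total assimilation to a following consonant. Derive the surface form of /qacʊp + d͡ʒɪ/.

/p/ is the segment targeted by the rule; it sits immediately before /d͡ʒ/, so it assimilates completely and surfaces as [d͡ʒ].

[qacʊd͡ʒd͡ʒɪ]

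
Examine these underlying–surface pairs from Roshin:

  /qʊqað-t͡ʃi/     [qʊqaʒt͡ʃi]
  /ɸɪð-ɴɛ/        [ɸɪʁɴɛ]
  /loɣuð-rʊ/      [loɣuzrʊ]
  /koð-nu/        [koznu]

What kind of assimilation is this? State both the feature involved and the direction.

regressive place assimilation

The segment that alternates is /ð/, which surfaces as [ʒ] when adjacent to /t͡ʃ/.
The change dental → postalveolar matches the place of the following /t͡ʃ/, identifying this as place assimilation.
Manner and voice are unchanged, so the assimilation is partial, not total.
Checking the remaining alternations: /ð/ → [ʁ] before /ɴ/ (dental → uvular, matching uvular); /ð/ → [z] before /r/ (dental → alveolar, matching alveolar); /ð/ → [z] before /n/ (dental → alveolar, matching alveolar) — only place changes, and always toward the following segment.
Since the segment that changes precedes the conditioning segment, the assimilation is regressive.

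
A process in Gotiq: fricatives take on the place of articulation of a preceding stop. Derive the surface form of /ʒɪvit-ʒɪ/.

The rule targets /ʒ/ (voiced postalveolar fricative), which sits after the trigger /t/ (alveolar).
The voiced alveolar fricative is [z], so /ʒ/ → [z].

[ʒɪvitzɪ]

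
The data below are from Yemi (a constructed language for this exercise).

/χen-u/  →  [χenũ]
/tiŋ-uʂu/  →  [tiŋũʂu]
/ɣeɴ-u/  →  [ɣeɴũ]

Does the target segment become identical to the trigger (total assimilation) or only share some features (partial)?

The vowel /u/ surfaces as nasalised [ũ] next to the preceding nasal /n/ — it has acquired the [+nasal] feature of its neighbour.
The other forms show the same pattern: /u/ → [ũ] after /ŋ/; /u/ → [ũ] after /ɴ/ — each time a vowel is nasalised next to a preceding nasal.

partial assimilation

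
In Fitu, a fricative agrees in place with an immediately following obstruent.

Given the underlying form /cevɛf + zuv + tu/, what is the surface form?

The rule targets /f/ (voiceless labiodental fricative), which sits before the trigger /z/ (alveolar).
The voiceless alveolar fricative is [s], so /f/ → [s].
The same rule applies at the second boundary: /v/ → [z] next to /t/.

[cevɛszuztu]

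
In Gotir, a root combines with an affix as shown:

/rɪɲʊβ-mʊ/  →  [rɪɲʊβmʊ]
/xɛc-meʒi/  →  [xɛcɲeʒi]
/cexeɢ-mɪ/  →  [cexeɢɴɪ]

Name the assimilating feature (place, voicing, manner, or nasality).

Underlying /m/ is realised as [ɲ] next to /c/; /c/ itself does not change.
/m/ is bilabial while /c/ is palatal; the output [ɲ] is palatal, matching the trigger — so the feature that spreads is place.
Checking the remaining alternation: /m/ → [ɴ] after /ɢ/ (bilabial → uvular, matching uvular) — only place changes, and always toward the preceding segment.
No alternation appears in [rɪɲʊβmʊ]: there the adjacent consonants already agree in place (/m/ and /β/ are both bilabial), so this form is consistent with the same rule.

place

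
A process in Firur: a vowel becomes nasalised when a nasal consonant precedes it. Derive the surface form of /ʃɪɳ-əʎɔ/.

The vowel /ə/ is adjacent to the preceding nasal /ɳ/, so it acquires [+nasal] and surfaces as [ə̃].

[ʃɪɳə̃ʎɔ]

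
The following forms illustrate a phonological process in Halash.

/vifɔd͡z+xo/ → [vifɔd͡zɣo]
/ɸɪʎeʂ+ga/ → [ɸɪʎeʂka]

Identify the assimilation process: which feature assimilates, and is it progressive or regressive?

The segment that alternates is /x/, which surfaces as [ɣ] when adjacent to /d͡z/.
The change voiceless → voiced matches the voicing of the preceding /d͡z/, identifying this as voicing assimilation.
Place and manner are unchanged, so the assimilation is partial, not total.
The other alternating form patterns the same way: /g/ → [k] after /ʂ/ (voiced → voiceless, matching voiceless) — only voicing changes, and always toward the preceding segment.
The trigger is the preceding segment, so the direction is progressive (perseverative).

progressive voicing assimilation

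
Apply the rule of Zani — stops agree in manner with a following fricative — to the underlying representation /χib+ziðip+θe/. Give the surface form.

[χiβziðiɸθe]

The rule targets /b/ (voiced bilabial stop), which sits before the trigger /z/ (fricative).
The voiced bilabial fricative is [β], so /b/ → [β].
At the second juncture, /p/ likewise becomes [ɸ] adjacent to /θ/.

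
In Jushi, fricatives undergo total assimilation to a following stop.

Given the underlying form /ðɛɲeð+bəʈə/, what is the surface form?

/ð/ is the segment targeted by the rule; it sits immediately before /b/, so it assimilates completely and surfaces as [b].

[ðɛɲebbəʈə]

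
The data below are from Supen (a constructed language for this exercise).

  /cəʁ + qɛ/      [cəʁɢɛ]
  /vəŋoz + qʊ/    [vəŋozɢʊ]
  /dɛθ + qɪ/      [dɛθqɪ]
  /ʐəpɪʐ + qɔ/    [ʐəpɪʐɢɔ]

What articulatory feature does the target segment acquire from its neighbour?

Underlying /q/ is realised as [ɢ] next to /ʁ/; /ʁ/ itself does not change.
/q/ is voiceless while /ʁ/ is voiced; the output [ɢ] is voiced, matching the trigger — so the feature that spreads is voicing.
The same holds elsewhere in the data: /q/ → [ɢ] after /z/ (voiceless → voiced, matching voiced); /q/ → [ɢ] after /ʐ/ (voiceless → voiced, matching voiced) — only voicing changes, and always toward the preceding segment.
No alternation appears in [dɛθqɪ]: there the adjacent consonants already agree in voicing (/q/ and /θ/ are both voiceless), so this form is consistent with the same rule.

voicing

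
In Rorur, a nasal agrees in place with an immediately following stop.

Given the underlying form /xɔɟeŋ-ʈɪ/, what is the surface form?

[xɔɟeɳʈɪ]

The rule targets /ŋ/ (voiced velar nasal), which sits before the trigger /ʈ/ (retroflex).
A voiced retroflex nasal is [ɳ], so the surface segment is [ɳ].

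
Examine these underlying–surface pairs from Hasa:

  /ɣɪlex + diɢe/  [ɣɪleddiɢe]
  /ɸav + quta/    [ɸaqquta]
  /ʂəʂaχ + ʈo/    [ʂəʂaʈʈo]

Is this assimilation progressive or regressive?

regressive

Comparing underlying and surface forms, /x/ → [d] is the alternation; the neighbouring /d/ is constant.
The output [d] is identical to the trigger /d/ — every feature (place, manner, voicing) has been copied — so this is total assimilation.
The other forms behave the same way: /v/ → [q] before /q/; /χ/ → [ʈ] before /ʈ/ — in each case the output is a copy of the following consonant.
Since the segment that changes precedes the conditioning segment, the assimilation is regressive.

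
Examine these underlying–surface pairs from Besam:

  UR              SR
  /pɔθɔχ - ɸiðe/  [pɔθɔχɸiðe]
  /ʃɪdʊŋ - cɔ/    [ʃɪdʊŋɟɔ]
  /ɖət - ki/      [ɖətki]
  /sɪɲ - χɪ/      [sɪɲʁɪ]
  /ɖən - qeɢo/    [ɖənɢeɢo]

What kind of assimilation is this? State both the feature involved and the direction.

The segment that alternates is /c/, which surfaces as [ɟ] when adjacent to /ŋ/.
/c/ is voiceless while /ŋ/ is voiced; the output [ɟ] is voiced, matching the trigger — so the feature that spreads is voicing.
Place and manner are unchanged, so the assimilation is partial, not total.
The other alternating forms pattern the same way: /χ/ → [ʁ] after /ɲ/ (voiceless → voiced, matching voiced); /q/ → [ɢ] after /n/ (voiceless → voiced, matching voiced) — only voicing changes, and always toward the preceding segment.
No alternation appears in [pɔθɔχɸiðe], [ɖətki]: there the adjacent consonants already agree in voicing (/ɸ/ and /χ/ are both voiceless; /k/ and /t/ are both voiceless), so these forms are consistent with the same rule.
Since the segment that changes follows the conditioning segment, the assimilation is progressive.

progressive voicing assimilation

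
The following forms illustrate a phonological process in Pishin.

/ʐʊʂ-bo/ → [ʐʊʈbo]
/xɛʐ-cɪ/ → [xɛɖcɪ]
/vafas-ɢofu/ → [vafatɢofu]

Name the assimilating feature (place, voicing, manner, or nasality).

The segment that alternates is /ʂ/, which surfaces as [ʈ] when adjacent to /b/.
/ʂ/ is a fricative while /b/ is a stop; the output [ʈ] is a stop, matching the trigger — so the feature that spreads is manner.
Checking the remaining alternations: /ʐ/ → [ɖ] before /c/ (fricative → stop, matching a stop); /s/ → [t] before /ɢ/ (fricative → stop, matching a stop) — only manner changes, and always toward the following segment.

manner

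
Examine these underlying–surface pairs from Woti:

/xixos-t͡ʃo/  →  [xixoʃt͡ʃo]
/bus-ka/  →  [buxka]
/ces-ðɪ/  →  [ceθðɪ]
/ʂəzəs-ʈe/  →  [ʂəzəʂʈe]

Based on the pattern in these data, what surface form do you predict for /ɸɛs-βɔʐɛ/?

The data show regressive place assimilation: /s/ → [ʃ] before /t͡ʃ/; /s/ → [x] before /k/; /s/ → [θ] before /ð/; /s/ → [ʂ] before /ʈ/. In each pair only place changes, matching the following consonant, while manner and voice stay constant.
The rule targets /s/ (voiceless alveolar fricative), which sits before the trigger /β/ (bilabial).
Changing only its place to bilabial gives [ɸ] — the voiceless bilabial fricative.

[ɸɛɸβɔʐɛ]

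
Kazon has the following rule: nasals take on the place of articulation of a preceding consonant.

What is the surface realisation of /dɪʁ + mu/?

/m/ is a voiced bilabial nasal. The preceding trigger /ʁ/ is uvular, so /m/ must become uvular as well.
A voiced uvular nasal is [ɴ], so the surface segment is [ɴ].

[dɪʁɴu]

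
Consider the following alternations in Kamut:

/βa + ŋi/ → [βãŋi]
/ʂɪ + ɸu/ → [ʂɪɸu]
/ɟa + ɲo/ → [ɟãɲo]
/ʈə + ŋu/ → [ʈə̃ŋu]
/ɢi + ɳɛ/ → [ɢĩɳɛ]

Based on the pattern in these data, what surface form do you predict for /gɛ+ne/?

The data show regressive nasality assimilation (vowel nasalisation): /a/ → [ã] before /ŋ/; /a/ → [ã] before /ɲ/; /ə/ → [ə̃] before /ŋ/; /i/ → [ĩ] before /ɳ/ — a vowel is nasalised by an immediately following nasal consonant.
No change occurs in [ʂɪɸu] because the vowel at the boundary is adjacent to an oral consonant, not a nasal (/ɪ/ next to /ɸ/).
The vowel /ɛ/ is adjacent to the following nasal /n/, so it acquires [+nasal] and surfaces as [ɛ̃].

[gɛ̃ne]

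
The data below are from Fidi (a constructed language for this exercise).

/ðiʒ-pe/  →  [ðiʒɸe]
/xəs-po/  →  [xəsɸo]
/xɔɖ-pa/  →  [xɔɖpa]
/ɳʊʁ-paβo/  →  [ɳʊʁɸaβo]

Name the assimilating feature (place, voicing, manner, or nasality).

manner

Comparing underlying and surface forms, /p/ → [ɸ] is the alternation; the neighbouring /ʒ/ is constant.
/p/ is a stop while /ʒ/ is a fricative; the output [ɸ] is a fricative, matching the trigger — so the feature that spreads is manner.
Checking the remaining alternations: /p/ → [ɸ] after /s/ (stop → fricative, matching a fricative); /p/ → [ɸ] after /ʁ/ (stop → fricative, matching a fricative) — only manner changes, and always toward the preceding segment.
No alternation appears in [xɔɖpa]: there the adjacent consonants already agree in manner (/p/ and /ɖ/ are both stops), so this form is consistent with the same rule.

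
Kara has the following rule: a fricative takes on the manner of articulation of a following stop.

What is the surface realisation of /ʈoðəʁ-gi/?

[ʈoðəɢgi]

The rule targets /ʁ/ (voiced uvular fricative), which sits before the trigger /g/ (stop).
A voiced uvular stop is [ɢ], so the surface segment is [ɢ].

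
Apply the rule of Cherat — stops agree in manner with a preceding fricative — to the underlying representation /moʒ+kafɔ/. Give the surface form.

[moʒxafɔ]

The rule targets /k/ (voiceless velar stop), which sits after the trigger /ʒ/ (fricative).
A voiceless velar fricative is [x], so the surface segment is [x].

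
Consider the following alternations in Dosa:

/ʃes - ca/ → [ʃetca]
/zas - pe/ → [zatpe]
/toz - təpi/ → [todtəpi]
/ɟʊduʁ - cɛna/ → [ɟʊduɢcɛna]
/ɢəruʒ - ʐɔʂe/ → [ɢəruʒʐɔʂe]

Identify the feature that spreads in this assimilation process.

manner

Underlying /s/ is realised as [t] next to /c/; /c/ itself does not change.
/s/ is a fricative while /c/ is a stop; the output [t] is a stop, matching the trigger — so the feature that spreads is manner.
The same holds elsewhere in the data: /s/ → [t] before /p/ (fricative → stop, matching a stop); /z/ → [d] before /t/ (fricative → stop, matching a stop); /ʁ/ → [ɢ] before /c/ (fricative → stop, matching a stop) — only manner changes, and always toward the following segment.
Nothing changes in [ɢəruʒʐɔʂe]: there the adjacent consonants already agree in manner (/ʒ/ and /ʐ/ are both fricatives), so this form is consistent with the same rule.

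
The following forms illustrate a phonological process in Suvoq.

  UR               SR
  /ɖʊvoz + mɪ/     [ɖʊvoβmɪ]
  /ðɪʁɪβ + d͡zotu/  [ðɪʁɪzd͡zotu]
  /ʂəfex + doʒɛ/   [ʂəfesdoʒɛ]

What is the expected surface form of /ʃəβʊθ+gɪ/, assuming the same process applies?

[ʃəβʊxgɪ]

The data show regressive place assimilation: /z/ → [β] before /m/; /β/ → [z] before /d͡z/; /x/ → [s] before /d/. In each pair only place changes, matching the following consonant, while manner and voice stay constant.
The rule targets /θ/ (voiceless dental fricative), which sits before the trigger /g/ (velar).
Changing only its place to velar gives [x] — the voiceless velar fricative.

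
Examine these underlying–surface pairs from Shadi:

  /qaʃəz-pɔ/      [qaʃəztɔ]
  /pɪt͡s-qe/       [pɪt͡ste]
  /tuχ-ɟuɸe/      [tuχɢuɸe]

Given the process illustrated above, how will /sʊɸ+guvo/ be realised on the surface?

The data show progressive place assimilation: /p/ → [t] after /z/; /q/ → [t] after /t͡s/; /ɟ/ → [ɢ] after /χ/. In each pair only place changes, matching the preceding consonant, while manner and voice stay constant.
/g/ is a voiced velar stop. The preceding trigger /ɸ/ is bilabial, so /g/ must become bilabial as well.
A voiced bilabial stop is [b], so the surface segment is [b].

[sʊɸbuvo]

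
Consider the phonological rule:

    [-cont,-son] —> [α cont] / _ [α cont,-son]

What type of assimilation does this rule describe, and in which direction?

The rule copies [cont] (continuancy) from the environment onto the target stops; since [±cont] encodes the stop/fricative manner contrast, the assimilating dimension is manner.
The conditioning segment sits to the right of the focus bar, meaning the trigger follows the segment that changes — regressive assimilation.

regressive manner assimilation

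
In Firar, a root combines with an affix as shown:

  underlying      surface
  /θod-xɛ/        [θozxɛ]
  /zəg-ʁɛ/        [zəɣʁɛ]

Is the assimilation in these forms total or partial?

partial assimilation

The segment that alternates is /d/, which surfaces as [z] when adjacent to /x/.
/d/ is a stop while /x/ is a fricative; the output [z] is a fricative, matching the trigger — so the feature that spreads is manner.
Place and voice are unchanged, so the assimilation is partial, not total.
The other alternating form patterns the same way: /g/ → [ɣ] before /ʁ/ (stop → fricative, matching a fricative) — only manner changes, and always toward the following segment.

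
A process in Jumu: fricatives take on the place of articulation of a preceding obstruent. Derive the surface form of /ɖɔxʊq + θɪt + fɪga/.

[ɖɔxʊqχɪtsɪga]

/θ/ is a voiceless dental fricative. The preceding trigger /q/ is uvular, so /θ/ must become uvular as well.
Changing only its place to uvular gives [χ] — the voiceless uvular fricative.
The same rule applies at the second boundary: /f/ → [s] next to /t/.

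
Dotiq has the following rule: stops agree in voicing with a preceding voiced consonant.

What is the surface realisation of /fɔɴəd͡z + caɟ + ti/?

[fɔɴəd͡zɟaɟdi]

/c/ is a voiceless palatal stop. The preceding trigger /d͡z/ is voiced, so /c/ must become voiced as well.
Changing only its voicing to voiced gives [ɟ] — the voiced palatal stop.
The same rule applies at the second boundary: /t/ → [d] next to /ɟ/.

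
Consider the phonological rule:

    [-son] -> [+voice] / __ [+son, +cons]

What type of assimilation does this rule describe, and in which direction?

The target ([-son], obstruents) acquires [+voice] next to a sonorant consonant ([+son, +cons]) — it takes on the voicing of its neighbour, so the feature that spreads is voicing.
Since the environment is written after the underscore, the trigger follows the target; the direction is regressive.

regressive voicing assimilation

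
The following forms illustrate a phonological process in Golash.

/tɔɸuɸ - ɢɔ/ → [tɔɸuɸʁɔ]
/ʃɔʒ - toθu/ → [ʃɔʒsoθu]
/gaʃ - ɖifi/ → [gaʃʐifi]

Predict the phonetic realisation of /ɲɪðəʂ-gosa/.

[ɲɪðəʂɣosa]

The data show progressive manner assimilation: /ɢ/ → [ʁ] after /ɸ/; /t/ → [s] after /ʒ/; /ɖ/ → [ʐ] after /ʃ/. In each pair only manner changes, matching the preceding consonant, while place and voice stay constant.
The rule targets /g/ (voiced velar stop), which sits after the trigger /ʂ/ (fricative).
A voiced velar fricative is [ɣ], so the surface segment is [ɣ].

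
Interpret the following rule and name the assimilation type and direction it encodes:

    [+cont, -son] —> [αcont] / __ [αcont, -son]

The rule copies [cont] (continuancy) from the environment onto the target fricatives; since [±cont] encodes the stop/fricative manner contrast, the assimilating dimension is manner.
The conditioning segment sits to the right of the focus bar, meaning the trigger follows the segment that changes — regressive assimilation.

regressive manner assimilation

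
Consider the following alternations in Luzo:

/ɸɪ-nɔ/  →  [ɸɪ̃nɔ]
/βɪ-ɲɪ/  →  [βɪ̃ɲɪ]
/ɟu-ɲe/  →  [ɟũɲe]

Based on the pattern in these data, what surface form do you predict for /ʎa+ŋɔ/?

[ʎãŋɔ]

The data show regressive nasality assimilation (vowel nasalisation): /ɪ/ → [ɪ̃] before /n/; /ɪ/ → [ɪ̃] before /ɲ/; /u/ → [ũ] before /ɲ/ — a vowel is nasalised by an immediately following nasal consonant.
The vowel /a/ is adjacent to the following nasal /ŋ/, so it acquires [+nasal] and surfaces as [ã].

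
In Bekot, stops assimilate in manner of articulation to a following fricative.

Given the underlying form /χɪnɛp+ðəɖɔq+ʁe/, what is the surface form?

The rule targets /p/ (voiceless bilabial stop), which sits before the trigger /ð/ (fricative).
Changing only its manner to fricative gives [ɸ] — the voiceless bilabial fricative.
The same rule applies at the second boundary: /q/ → [χ] next to /ʁ/.

[χɪnɛɸðəɖɔχʁe]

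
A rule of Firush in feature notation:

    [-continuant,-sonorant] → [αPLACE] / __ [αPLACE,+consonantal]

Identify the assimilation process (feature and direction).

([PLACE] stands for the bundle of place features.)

regressive place assimilation

The rule copies the place features (abbreviated [PLACE]) from the environment onto the target, so the assimilating feature is place.
Since the environment is written after the underscore, the trigger follows the target; the direction is regressive.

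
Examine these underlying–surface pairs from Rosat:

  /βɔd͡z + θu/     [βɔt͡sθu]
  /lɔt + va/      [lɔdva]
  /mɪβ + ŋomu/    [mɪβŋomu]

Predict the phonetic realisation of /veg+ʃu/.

[vekʃu]

The data show regressive voicing assimilation: /d͡z/ → [t͡s] before /θ/; /t/ → [d] before /v/. In each pair only voicing changes, matching the following consonant, while place and manner stay constant.
No alternation appears in [mɪβŋomu]: there the adjacent consonants already agree in voicing (/β/ and /ŋ/ are both voiced), so this form is consistent with the same rule.
/g/ is a voiced velar stop. The following trigger /ʃ/ is voiceless, so /g/ must become voiceless as well.
A voiceless velar stop is [k], so the surface segment is [k].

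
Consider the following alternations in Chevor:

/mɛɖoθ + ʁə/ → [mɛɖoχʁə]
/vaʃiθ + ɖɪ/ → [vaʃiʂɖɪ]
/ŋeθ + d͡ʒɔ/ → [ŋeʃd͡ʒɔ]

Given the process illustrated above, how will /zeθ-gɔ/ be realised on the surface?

[zexgɔ]

The data show regressive place assimilation: /θ/ → [χ] before /ʁ/; /θ/ → [ʂ] before /ɖ/; /θ/ → [ʃ] before /d͡ʒ/. In each pair only place changes, matching the following consonant, while manner and voice stay constant.
The rule targets /θ/ (voiceless dental fricative), which sits before the trigger /g/ (velar).
The voiceless velar fricative is [x], so /θ/ → [x].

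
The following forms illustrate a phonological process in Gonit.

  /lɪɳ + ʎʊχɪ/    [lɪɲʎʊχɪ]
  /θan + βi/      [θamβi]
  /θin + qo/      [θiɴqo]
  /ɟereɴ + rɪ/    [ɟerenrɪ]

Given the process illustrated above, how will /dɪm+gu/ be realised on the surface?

[dɪŋgu]

The data show regressive place assimilation: /ɳ/ → [ɲ] before /ʎ/; /n/ → [m] before /β/; /n/ → [ɴ] before /q/; /ɴ/ → [n] before /r/. In each pair only place changes, matching the following consonant, while manner and voice stay constant.
The rule targets /m/ (voiced bilabial nasal), which sits before the trigger /g/ (velar).
The voiced velar nasal is [ŋ], so /m/ → [ŋ].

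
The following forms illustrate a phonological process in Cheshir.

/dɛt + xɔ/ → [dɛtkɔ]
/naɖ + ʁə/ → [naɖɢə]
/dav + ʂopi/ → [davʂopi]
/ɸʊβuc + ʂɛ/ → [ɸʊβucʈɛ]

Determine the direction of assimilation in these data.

Underlying /x/ is realised as [k] next to /t/; /t/ itself does not change.
The change fricative → stop matches the manner of the preceding /t/, identifying this as manner assimilation.
The other alternating forms pattern the same way: /ʁ/ → [ɢ] after /ɖ/ (fricative → stop, matching a stop); /ʂ/ → [ʈ] after /c/ (fricative → stop, matching a stop) — only manner changes, and always toward the preceding segment.
Nothing changes in [davʂopi]: there the adjacent consonants already agree in manner (/ʂ/ and /v/ are both fricatives), so this form is consistent with the same rule.
Since the segment that changes follows the conditioning segment, the assimilation is progressive.

progressive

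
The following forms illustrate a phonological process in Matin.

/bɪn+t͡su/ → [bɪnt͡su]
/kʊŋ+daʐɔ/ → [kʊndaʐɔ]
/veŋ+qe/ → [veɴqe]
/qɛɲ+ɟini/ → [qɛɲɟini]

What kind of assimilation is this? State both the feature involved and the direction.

regressive place assimilation

Underlying /ŋ/ is realised as [n] next to /d/; /d/ itself does not change.
/ŋ/ is velar while /d/ is alveolar; the output [n] is alveolar, matching the trigger — so the feature that spreads is place.
Manner and voice are unchanged, so the assimilation is partial, not total.
The same holds elsewhere in the data: /ŋ/ → [ɴ] before /q/ (velar → uvular, matching uvular) — only place changes, and always toward the following segment.
No alternation appears in [bɪnt͡su], [qɛɲɟini]: there the adjacent consonants already agree in place (/n/ and /t͡s/ are both alveolar; /ɲ/ and /ɟ/ are both palatal), so these forms are consistent with the same rule.
Since the segment that changes precedes the conditioning segment, the assimilation is regressive.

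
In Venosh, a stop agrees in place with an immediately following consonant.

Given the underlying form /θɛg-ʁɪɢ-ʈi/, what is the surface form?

[θɛɢʁɪɖʈi]

The rule targets /g/ (voiced velar stop), which sits before the trigger /ʁ/ (uvular).
The voiced uvular stop is [ɢ], so /g/ → [ɢ].
At the second juncture, /ɢ/ likewise becomes [ɖ] adjacent to /ʈ/.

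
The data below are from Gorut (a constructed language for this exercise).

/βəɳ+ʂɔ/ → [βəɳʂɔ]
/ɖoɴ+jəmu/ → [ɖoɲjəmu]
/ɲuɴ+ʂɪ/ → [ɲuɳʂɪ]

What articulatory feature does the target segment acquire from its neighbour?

place

Comparing underlying and surface forms, /ɴ/ → [ɲ] is the alternation; the neighbouring /j/ is constant.
/ɴ/ is uvular while /j/ is palatal; the output [ɲ] is palatal, matching the trigger — so the feature that spreads is place.
The other alternating form patterns the same way: /ɴ/ → [ɳ] before /ʂ/ (uvular → retroflex, matching retroflex) — only place changes, and always toward the following segment.
No alternation appears in [βəɳʂɔ]: there the adjacent consonants already agree in place (/ɳ/ and /ʂ/ are both retroflex), so this form is consistent with the same rule.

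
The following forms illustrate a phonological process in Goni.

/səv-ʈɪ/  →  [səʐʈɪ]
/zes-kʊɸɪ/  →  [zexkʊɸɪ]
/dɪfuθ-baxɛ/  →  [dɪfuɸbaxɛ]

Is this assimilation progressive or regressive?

Comparing underlying and surface forms, /v/ → [ʐ] is the alternation; the neighbouring /ʈ/ is constant.
/v/ is labiodental while /ʈ/ is retroflex; the output [ʐ] is retroflex, matching the trigger — so the feature that spreads is place.
The other alternating forms pattern the same way: /s/ → [x] before /k/ (alveolar → velar, matching velar); /θ/ → [ɸ] before /b/ (dental → bilabial, matching bilabial) — only place changes, and always toward the following segment.
The trigger is the following segment, so the direction is regressive (anticipatory).

regressive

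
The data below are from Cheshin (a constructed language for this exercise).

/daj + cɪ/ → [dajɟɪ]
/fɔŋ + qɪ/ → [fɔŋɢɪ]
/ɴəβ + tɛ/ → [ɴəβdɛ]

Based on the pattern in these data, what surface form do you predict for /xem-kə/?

The data show progressive voicing assimilation: /c/ → [ɟ] after /j/; /q/ → [ɢ] after /ŋ/; /t/ → [d] after /β/. In each pair only voicing changes, matching the preceding consonant, while place and manner stay constant.
/k/ is a voiceless velar stop. The preceding trigger /m/ is voiced, so /k/ must become voiced as well.
The voiced velar stop is [g], so /k/ → [g].

[xemgə]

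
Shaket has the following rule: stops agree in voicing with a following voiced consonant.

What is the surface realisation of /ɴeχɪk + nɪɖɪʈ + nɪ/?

/k/ is a voiceless velar stop. The following trigger /n/ is voiced, so /k/ must become voiced as well.
The voiced velar stop is [g], so /k/ → [g].
At the second juncture, /ʈ/ likewise becomes [ɖ] adjacent to /n/.

[ɴeχɪgnɪɖɪɖnɪ]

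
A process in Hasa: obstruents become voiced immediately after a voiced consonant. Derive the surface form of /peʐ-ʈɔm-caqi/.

The rule targets /ʈ/ (voiceless retroflex stop), which sits after the trigger /ʐ/ (voiced).
Changing only its voicing to voiced gives [ɖ] — the voiced retroflex stop.
The same rule applies at the second boundary: /c/ → [ɟ] next to /m/.

[peʐɖɔmɟaqi]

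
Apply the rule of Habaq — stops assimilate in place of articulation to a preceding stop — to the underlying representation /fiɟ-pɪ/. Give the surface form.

The rule targets /p/ (voiceless bilabial stop), which sits after the trigger /ɟ/ (palatal).
Changing only its place to palatal gives [c] — the voiceless palatal stop.

[fiɟcɪ]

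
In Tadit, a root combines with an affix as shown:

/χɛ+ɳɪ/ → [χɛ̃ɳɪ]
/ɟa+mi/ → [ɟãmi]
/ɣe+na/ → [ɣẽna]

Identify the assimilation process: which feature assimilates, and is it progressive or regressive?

The vowel /ɛ/ surfaces as nasalised [ɛ̃] next to the following nasal /ɳ/ — it has acquired the [+nasal] feature of its neighbour.
The other forms show the same pattern: /a/ → [ã] before /m/; /e/ → [ẽ] before /n/ — each time a vowel is nasalised next to a following nasal.
Because the conditioning nasal is to the right of the vowel that changes, the process is regressive (anticipatory).

regressive nasality assimilation (vowel nasalisation)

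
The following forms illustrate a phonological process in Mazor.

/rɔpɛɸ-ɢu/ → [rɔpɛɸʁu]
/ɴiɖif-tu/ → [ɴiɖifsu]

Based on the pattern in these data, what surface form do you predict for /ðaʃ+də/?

[ðaʃzə]

The data show progressive manner assimilation: /ɢ/ → [ʁ] after /ɸ/; /t/ → [s] after /f/. In each pair only manner changes, matching the preceding consonant, while place and voice stay constant.
The rule targets /d/ (voiced alveolar stop), which sits after the trigger /ʃ/ (fricative).
A voiced alveolar fricative is [z], so the surface segment is [z].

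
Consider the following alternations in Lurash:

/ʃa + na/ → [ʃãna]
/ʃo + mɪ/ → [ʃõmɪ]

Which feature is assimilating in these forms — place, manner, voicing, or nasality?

nasality

The vowel /a/ surfaces as nasalised [ã] next to the following nasal /n/ — it has acquired the [+nasal] feature of its neighbour.
The other form shows the same pattern: /o/ → [õ] before /m/ — each time a vowel is nasalised next to a following nasal.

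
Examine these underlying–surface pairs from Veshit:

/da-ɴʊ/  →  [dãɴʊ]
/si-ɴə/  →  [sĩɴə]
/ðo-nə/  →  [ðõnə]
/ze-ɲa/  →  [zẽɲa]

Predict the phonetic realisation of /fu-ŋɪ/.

The data show regressive nasality assimilation (vowel nasalisation): /a/ → [ã] before /ɴ/; /i/ → [ĩ] before /ɴ/; /o/ → [õ] before /n/; /e/ → [ẽ] before /ɲ/ — a vowel is nasalised by an immediately following nasal consonant.
/u/ sits next to the nasal /ŋ/ and is therefore nasalised to [ũ].

[fũŋɪ]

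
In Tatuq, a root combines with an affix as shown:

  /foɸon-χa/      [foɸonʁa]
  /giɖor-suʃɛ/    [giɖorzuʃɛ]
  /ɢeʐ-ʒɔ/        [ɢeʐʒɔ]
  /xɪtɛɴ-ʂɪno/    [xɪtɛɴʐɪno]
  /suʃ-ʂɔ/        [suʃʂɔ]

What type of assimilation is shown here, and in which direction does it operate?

progressive voicing assimilation

The segment that alternates is /χ/, which surfaces as [ʁ] when adjacent to /n/.
The change voiceless → voiced matches the voicing of the preceding /n/, identifying this as voicing assimilation.
Place and manner are unchanged, so the assimilation is partial, not total.
The same holds elsewhere in the data: /s/ → [z] after /r/ (voiceless → voiced, matching voiced); /ʂ/ → [ʐ] after /ɴ/ (voiceless → voiced, matching voiced) — only voicing changes, and always toward the preceding segment.
Nothing changes in [ɢeʐʒɔ], [suʃʂɔ]: there the adjacent consonants already agree in voicing (/ʒ/ and /ʐ/ are both voiced; /ʂ/ and /ʃ/ are both voiceless), so these forms are consistent with the same rule.
Since the segment that changes follows the conditioning segment, the assimilation is progressive.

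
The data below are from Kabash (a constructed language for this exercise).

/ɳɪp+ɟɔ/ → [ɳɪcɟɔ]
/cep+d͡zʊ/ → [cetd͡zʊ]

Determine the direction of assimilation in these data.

The segment that alternates is /p/, which surfaces as [c] when adjacent to /ɟ/.
The change bilabial → palatal matches the place of the following /ɟ/, identifying this as place assimilation.
The same holds elsewhere in the data: /p/ → [t] before /d͡z/ (bilabial → alveolar, matching alveolar) — only place changes, and always toward the following segment.
Since the segment that changes precedes the conditioning segment, the assimilation is regressive.

regressive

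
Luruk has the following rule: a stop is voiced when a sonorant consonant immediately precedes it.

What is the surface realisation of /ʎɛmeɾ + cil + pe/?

[ʎɛmeɾɟilbe]

The rule targets /c/ (voiceless palatal stop), which sits after the trigger /ɾ/ (voiced).
Changing only its voicing to voiced gives [ɟ] — the voiced palatal stop.
The same rule applies at the second boundary: /p/ → [b] next to /l/.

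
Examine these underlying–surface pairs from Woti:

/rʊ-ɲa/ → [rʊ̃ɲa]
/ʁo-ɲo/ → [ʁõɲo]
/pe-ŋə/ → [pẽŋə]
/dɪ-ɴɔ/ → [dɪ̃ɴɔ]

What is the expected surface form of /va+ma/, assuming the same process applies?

[vãma]

The data show regressive nasality assimilation (vowel nasalisation): /ʊ/ → [ʊ̃] before /ɲ/; /o/ → [õ] before /ɲ/; /e/ → [ẽ] before /ŋ/; /ɪ/ → [ɪ̃] before /ɴ/ — a vowel is nasalised by an immediately following nasal consonant.
/a/ sits next to the nasal /m/ and is therefore nasalised to [ã].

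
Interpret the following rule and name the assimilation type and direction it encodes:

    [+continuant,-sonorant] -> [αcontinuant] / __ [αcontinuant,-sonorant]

The rule copies [continuant] (continuancy) from the environment onto the target fricatives; since [±continuant] encodes the stop/fricative manner contrast, the assimilating dimension is manner.
The conditioning segment sits to the right of the focus bar, meaning the trigger follows the segment that changes — regressive assimilation.

regressive manner assimilation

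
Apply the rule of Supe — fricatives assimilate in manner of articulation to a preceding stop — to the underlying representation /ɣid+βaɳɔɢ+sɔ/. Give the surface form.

The rule targets /β/ (voiced bilabial fricative), which sits after the trigger /d/ (stop).
Changing only its manner to stop gives [b] — the voiced bilabial stop.
At the second juncture, /s/ likewise becomes [t] adjacent to /ɢ/.

[ɣidbaɳɔɢtɔ]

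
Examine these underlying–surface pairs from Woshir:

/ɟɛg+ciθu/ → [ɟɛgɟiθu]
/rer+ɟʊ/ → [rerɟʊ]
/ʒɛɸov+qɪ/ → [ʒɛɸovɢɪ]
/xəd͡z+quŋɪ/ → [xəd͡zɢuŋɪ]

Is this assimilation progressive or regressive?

progressive

Comparing underlying and surface forms, /c/ → [ɟ] is the alternation; the neighbouring /g/ is constant.
/c/ is voiceless while /g/ is voiced; the output [ɟ] is voiced, matching the trigger — so the feature that spreads is voicing.
The other alternating forms pattern the same way: /q/ → [ɢ] after /v/ (voiceless → voiced, matching voiced); /q/ → [ɢ] after /d͡z/ (voiceless → voiced, matching voiced) — only voicing changes, and always toward the preceding segment.
Nothing changes in [rerɟʊ]: there the adjacent consonants already agree in voicing (/ɟ/ and /r/ are both voiced), so this form is consistent with the same rule.
The trigger is the preceding segment, so the direction is progressive (perseverative).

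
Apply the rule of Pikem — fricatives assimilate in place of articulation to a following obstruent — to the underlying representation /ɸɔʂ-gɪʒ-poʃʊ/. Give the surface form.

[ɸɔxgɪβpoʃʊ]

/ʂ/ is a voiceless retroflex fricative. The following trigger /g/ is velar, so /ʂ/ must become velar as well.
The voiceless velar fricative is [x], so /ʂ/ → [x].
At the second juncture, /ʒ/ likewise becomes [β] adjacent to /p/.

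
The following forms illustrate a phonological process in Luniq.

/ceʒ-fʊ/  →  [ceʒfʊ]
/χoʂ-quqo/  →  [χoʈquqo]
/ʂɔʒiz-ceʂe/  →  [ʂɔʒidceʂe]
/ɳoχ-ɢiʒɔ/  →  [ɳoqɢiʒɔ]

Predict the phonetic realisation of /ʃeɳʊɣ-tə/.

The data show regressive manner assimilation: /ʂ/ → [ʈ] before /q/; /z/ → [d] before /c/; /χ/ → [q] before /ɢ/. In each pair only manner changes, matching the following consonant, while place and voice stay constant.
Nothing changes in [ceʒfʊ]: there the adjacent consonants already agree in manner (/ʒ/ and /f/ are both fricatives), so this form is consistent with the same rule.
The rule targets /ɣ/ (voiced velar fricative), which sits before the trigger /t/ (stop).
Changing only its manner to stop gives [g] — the voiced velar stop.

[ʃeɳʊgtə]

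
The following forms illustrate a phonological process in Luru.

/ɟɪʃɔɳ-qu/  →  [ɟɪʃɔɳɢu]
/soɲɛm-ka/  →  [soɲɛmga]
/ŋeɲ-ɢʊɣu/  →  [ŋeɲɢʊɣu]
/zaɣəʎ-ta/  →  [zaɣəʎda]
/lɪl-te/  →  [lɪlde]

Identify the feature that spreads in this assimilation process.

voicing

Underlying /q/ is realised as [ɢ] next to /ɳ/; /ɳ/ itself does not change.
The change voiceless → voiced matches the voicing of the preceding /ɳ/, identifying this as voicing assimilation.
Checking the remaining alternations: /k/ → [g] after /m/ (voiceless → voiced, matching voiced); /t/ → [d] after /ʎ/ (voiceless → voiced, matching voiced); /t/ → [d] after /l/ (voiceless → voiced, matching voiced) — only voicing changes, and always toward the preceding segment.
No alternation appears in [ŋeɲɢʊɣu]: there the adjacent consonants already agree in voicing (/ɢ/ and /ɲ/ are both voiced), so this form is consistent with the same rule.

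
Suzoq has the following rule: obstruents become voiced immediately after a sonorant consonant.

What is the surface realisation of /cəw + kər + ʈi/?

[cəwgərɖi]

The rule targets /k/ (voiceless velar stop), which sits after the trigger /w/ (voiced).
The voiced velar stop is [g], so /k/ → [g].
The same rule applies at the second boundary: /ʈ/ → [ɖ] next to /r/.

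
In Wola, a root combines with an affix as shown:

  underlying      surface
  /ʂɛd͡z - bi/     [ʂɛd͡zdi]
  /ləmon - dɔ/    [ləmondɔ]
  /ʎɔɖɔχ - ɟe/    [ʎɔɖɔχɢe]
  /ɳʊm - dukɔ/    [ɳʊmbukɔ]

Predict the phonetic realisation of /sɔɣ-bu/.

The data show progressive place assimilation: /b/ → [d] after /d͡z/; /ɟ/ → [ɢ] after /χ/; /d/ → [b] after /m/. In each pair only place changes, matching the preceding consonant, while manner and voice stay constant.
Nothing changes in [ləmondɔ]: there the adjacent consonants already agree in place (/d/ and /n/ are both alveolar), so this form is consistent with the same rule.
The rule targets /b/ (voiced bilabial stop), which sits after the trigger /ɣ/ (velar).
The voiced velar stop is [g], so /b/ → [g].

[sɔɣgu]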